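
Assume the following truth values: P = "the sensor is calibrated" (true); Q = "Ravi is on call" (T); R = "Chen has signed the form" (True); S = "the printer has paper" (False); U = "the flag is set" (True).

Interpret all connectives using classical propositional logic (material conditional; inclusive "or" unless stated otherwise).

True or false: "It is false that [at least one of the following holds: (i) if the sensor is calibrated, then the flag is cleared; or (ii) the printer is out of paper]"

False.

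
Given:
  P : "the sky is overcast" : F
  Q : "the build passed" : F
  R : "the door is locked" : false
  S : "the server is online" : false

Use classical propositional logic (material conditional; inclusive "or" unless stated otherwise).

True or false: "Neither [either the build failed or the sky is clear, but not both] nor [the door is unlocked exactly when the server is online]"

True.

In symbols: (¬Q ⊕ ¬P) ↓ (¬R ↔ S)

¬Q = ¬F = T
¬P = ¬F = T
¬Q ⊕ ¬P = T ⊕ T = F
¬R = ¬F = T
¬R ↔ S = T ↔ F = F
(¬Q ⊕ ¬P) ↓ (¬R ↔ S) = F ↓ F = T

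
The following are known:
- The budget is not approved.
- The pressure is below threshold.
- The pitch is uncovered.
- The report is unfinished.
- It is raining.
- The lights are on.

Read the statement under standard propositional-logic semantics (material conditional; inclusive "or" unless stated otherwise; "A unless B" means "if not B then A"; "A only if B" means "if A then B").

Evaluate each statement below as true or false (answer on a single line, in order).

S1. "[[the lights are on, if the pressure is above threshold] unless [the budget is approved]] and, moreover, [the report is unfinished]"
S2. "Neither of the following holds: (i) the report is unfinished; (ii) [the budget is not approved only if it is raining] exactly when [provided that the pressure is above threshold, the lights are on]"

S1 True / S2 False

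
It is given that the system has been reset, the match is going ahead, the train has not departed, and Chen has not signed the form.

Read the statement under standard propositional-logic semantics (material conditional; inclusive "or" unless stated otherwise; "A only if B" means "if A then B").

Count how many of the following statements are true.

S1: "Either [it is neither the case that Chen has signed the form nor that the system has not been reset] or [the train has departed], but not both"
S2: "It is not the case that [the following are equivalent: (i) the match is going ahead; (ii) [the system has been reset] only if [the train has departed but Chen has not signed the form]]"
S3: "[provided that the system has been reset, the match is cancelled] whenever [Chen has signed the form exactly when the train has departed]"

Let Q = "Chen has signed the form" (False), M = "the system has been reset" (True), H = "the train has departed" (False), D = "the match is cancelled" (False).

S1: Parsed as (Q nor not M) xor H

not M = not True = False
Q nor not M = False nor False = True
(Q nor not M) xor H = True xor False = True
Hence S1 is true.

S2: In symbols: not (not D iff (M -> (H and not Q)))

not D = not False = True
not Q = not False = True
H and not Q = False and True = False
M -> (H and not Q) = True -> False = False
not D iff (M -> (H and not Q)) = True iff False = False
not (not D iff (M -> (H and not Q))) = not False = True
Thus S2 is true.

S3: This is (Q iff H) -> (M -> D).

Q iff H = False iff False = True
M -> D = True -> False = False
(Q iff H) -> (M -> D) = True -> False = False
Hence S3 is false.

2 of the 3 statements are true (S1, S2).

2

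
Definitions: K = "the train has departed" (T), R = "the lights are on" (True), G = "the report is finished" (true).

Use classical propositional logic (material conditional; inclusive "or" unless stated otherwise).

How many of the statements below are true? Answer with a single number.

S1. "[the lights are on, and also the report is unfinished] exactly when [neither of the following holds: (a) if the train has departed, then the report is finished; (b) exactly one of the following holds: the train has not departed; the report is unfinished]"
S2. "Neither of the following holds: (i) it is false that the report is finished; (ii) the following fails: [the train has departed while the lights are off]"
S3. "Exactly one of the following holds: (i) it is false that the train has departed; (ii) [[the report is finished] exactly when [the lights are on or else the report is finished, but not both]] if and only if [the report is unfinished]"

2

S1: In symbols: (R and not G) iff ((K -> G) nor (not K xor not G))

not G = not True = False
R and not G = True and False = False
K -> G = True -> True = True
not K = not True = False
not G = not True = False
not K xor not G = False xor False = False
(K -> G) nor (not K xor not G) = True nor False = False
(R and not G) iff ((K -> G) nor (not K xor not G)) = False iff False = True
So S1 is true.

S2: This is not G nor not (K and not R).

not G = not True = False
not R = not True = False
K and not R = True and False = False
not (K and not R) = not False = True
not G nor not (K and not R) = False nor True = False
Hence S2 is false.

S3: This is not K xor ((G iff (R xor G)) iff not G).

not K = not True = False
R xor G = True xor True = False
G iff (R xor G) = True iff False = False
not G = not True = False
(G iff (R xor G)) iff not G = False iff False = True
not K xor ((G iff (R xor G)) iff not G) = False xor True = True
Hence S3 is true.

True statements: 2.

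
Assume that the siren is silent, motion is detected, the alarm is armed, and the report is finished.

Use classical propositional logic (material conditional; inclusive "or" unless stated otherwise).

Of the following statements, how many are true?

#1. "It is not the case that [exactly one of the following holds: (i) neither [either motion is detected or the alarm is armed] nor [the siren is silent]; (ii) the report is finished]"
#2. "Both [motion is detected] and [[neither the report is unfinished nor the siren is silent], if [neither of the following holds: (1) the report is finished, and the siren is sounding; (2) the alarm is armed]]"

Let V = "motion is detected" (T), N = "the alarm is armed" (T), W = "the siren is sounding" (F), G = "the report is finished" (T).

#1: This is ~(((V | N) nor ~W) xor G).

V | N = T | T = T
~W = ~F = T
(V | N) nor ~W = T nor T = F
((V | N) nor ~W) xor G = F xor T = T
~(((V | N) nor ~W) xor G) = ~T = F
So #1 is false.

#2: This is V & (((G & W) nor N) -> (~G nor ~W)).

G & W = T & F = F
(G & W) nor N = F nor T = F
~G = ~T = F
~W = ~F = T
~G nor ~W = F nor T = F
((G & W) nor N) -> (~G nor ~W) = F -> F = T
V & (((G & W) nor N) -> (~G nor ~W)) = T & T = T
Hence #2 is true.

1 of the 2 statements is true (#2).

1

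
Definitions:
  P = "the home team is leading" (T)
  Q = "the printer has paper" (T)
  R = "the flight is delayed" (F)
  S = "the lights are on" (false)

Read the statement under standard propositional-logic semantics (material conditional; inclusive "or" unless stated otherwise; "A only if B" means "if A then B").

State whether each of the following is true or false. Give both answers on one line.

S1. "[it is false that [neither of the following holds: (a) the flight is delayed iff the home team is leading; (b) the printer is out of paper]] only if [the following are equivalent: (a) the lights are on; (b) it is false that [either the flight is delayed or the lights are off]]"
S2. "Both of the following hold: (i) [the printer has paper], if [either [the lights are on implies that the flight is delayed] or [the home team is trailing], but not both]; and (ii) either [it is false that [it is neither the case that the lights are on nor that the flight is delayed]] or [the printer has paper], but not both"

S1 true; S2 true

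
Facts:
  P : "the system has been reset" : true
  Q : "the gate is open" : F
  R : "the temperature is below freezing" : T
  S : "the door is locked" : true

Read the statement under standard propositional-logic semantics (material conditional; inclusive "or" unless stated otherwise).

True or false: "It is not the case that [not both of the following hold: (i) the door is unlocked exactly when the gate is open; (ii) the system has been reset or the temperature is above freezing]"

True

Values: S=T, Q=F, P=T, R=T.
Parsed as ~((~S <-> Q) nand (P | ~R))

~S = ~T = F
~S <-> Q = F <-> F = T
~R = ~T = F
P | ~R = T | F = T
(~S <-> Q) nand (P | ~R) = T nand T = F
~((~S <-> Q) nand (P | ~R)) = ~F = T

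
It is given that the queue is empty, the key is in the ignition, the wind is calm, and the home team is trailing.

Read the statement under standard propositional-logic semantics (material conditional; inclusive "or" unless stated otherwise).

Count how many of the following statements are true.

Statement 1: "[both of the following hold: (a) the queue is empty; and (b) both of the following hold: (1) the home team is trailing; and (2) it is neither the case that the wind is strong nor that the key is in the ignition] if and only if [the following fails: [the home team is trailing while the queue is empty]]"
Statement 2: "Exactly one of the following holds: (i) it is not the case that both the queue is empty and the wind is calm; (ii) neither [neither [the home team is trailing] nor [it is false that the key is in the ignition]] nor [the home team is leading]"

Let K = "the queue is empty" (True), N = "the home team is leading" (False), W = "the wind is strong" (False), L = "the key is in the ignition" (True).

Statement 1: In symbols: (K and (not N and (W nor L))) iff not (not N and K)

not N = not False = True
W nor L = False nor True = False
not N and (W nor L) = True and False = False
K and (not N and (W nor L)) = True and False = False
not N = not False = True
not N and K = True and True = True
not (not N and K) = not True = False
(K and (not N and (W nor L))) iff not (not N and K) = False iff False = True
So Statement 1 is true.

Statement 2: Parsed as (K nand not W) xor ((not N nor not L) nor N)

not W = not False = True
K nand not W = True nand True = False
not N = not False = True
not L = not True = False
not N nor not L = True nor False = False
(not N nor not L) nor N = False nor False = True
(K nand not W) xor ((not N nor not L) nor N) = False xor True = True
Thus Statement 2 is true.

2 of the 2 statements are true (Statement 1, Statement 2).

2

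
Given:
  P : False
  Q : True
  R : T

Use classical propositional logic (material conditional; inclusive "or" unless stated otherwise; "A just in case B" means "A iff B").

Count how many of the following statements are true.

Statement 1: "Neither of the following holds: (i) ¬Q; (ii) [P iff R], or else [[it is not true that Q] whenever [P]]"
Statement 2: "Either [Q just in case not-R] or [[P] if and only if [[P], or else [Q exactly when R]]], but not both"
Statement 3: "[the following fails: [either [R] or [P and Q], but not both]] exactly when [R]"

0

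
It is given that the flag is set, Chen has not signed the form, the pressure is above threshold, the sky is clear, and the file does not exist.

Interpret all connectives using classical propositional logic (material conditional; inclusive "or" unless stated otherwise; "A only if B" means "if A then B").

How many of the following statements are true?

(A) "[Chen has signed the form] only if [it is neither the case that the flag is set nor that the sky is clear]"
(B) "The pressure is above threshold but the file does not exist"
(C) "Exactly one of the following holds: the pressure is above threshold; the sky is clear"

2

Let R = "Chen has signed the form" (F), K = "the flag is set" (T), G = "the sky is overcast" (F), V = "the pressure is above threshold" (T), Q = "the file exists" (F).

(A): This is R → (K ↓ ¬G).

¬G = ¬F = T
K ↓ ¬G = T ↓ T = F
R → (K ↓ ¬G) = F → F = T
So (A) is true.

(B): This is V ∧ ¬Q.

¬Q = ¬F = T
V ∧ ¬Q = T ∧ T = T
Thus (B) is true.

(C): In symbols: V ⊕ ¬G

¬G = ¬F = T
V ⊕ ¬G = T ⊕ T = F
Hence (C) is false.

2 of the 3 statements are true ((A), (B)).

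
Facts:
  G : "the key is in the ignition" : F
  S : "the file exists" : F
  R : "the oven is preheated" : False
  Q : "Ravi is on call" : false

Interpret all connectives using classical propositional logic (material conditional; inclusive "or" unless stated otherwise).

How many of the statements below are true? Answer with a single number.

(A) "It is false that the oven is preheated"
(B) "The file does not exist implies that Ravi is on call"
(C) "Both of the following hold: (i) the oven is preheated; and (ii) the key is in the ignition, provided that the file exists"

(A): Parsed as not R

not R = not False = True
So (A) is true.

(B): In symbols: not S -> Q

not S = not False = True
not S -> Q = True -> False = False
So (B) is false.

(C): Parsed as R and (S -> G)

S -> G = False -> False = True
R and (S -> G) = False and True = False
Hence (C) is false.

1 of the 3 statements is true ((A)).

1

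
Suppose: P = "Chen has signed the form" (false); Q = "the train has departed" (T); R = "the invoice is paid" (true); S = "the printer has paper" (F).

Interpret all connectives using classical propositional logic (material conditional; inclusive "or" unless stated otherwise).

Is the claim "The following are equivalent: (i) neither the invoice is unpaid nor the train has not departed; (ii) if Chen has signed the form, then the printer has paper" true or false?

In symbols: (~R nor ~Q) <-> (P -> S)

~R = ~T = F
~Q = ~T = F
~R nor ~Q = F nor F = T
P -> S = F -> F = T
(~R nor ~Q) <-> (P -> S) = T <-> T = T

The statement is true.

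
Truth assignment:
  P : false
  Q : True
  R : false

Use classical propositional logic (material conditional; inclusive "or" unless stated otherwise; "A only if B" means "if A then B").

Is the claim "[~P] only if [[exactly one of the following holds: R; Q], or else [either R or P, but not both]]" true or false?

True

Values: P=F, R=F, Q=T.
In symbols: ¬P → ((R ⊕ Q) ∨ (R ⊕ P))

¬P = ¬F = T
R ⊕ Q = F ⊕ T = T
R ⊕ P = F ⊕ F = F
(R ⊕ Q) ∨ (R ⊕ P) = T ∨ F = T
¬P → ((R ⊕ Q) ∨ (R ⊕ P)) = T → T = T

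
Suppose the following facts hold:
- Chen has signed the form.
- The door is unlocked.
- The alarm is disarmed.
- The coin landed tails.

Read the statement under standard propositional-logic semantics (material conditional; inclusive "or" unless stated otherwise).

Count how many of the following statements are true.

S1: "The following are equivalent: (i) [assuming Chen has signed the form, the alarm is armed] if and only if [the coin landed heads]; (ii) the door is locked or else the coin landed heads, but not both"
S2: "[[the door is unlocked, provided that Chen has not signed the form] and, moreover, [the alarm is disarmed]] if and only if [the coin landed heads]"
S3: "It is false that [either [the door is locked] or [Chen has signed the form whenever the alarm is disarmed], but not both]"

Let H = "Chen has signed the form" (T), D = "the alarm is armed" (F), K = "the coin landed heads" (F), Q = "the door is locked" (F).

S1: In symbols: ((H → D) ↔ K) ↔ (Q ⊕ K)

H → D = T → F = F
(H → D) ↔ K = F ↔ F = T
Q ⊕ K = F ⊕ F = F
((H → D) ↔ K) ↔ (Q ⊕ K) = T ↔ F = F
Hence S1 is false.

S2: In symbols: ((¬H → ¬Q) ∧ ¬D) ↔ K

¬H = ¬T = F
¬Q = ¬F = T
¬H → ¬Q = F → T = T
¬D = ¬F = T
(¬H → ¬Q) ∧ ¬D = T ∧ T = T
((¬H → ¬Q) ∧ ¬D) ↔ K = T ↔ F = F
So S2 is false.

S3: Formalization: ¬(Q ⊕ (¬D → H))

¬D = ¬F = T
¬D → H = T → T = T
Q ⊕ (¬D → H) = F ⊕ T = T
¬(Q ⊕ (¬D → H)) = ¬T = F
Hence S3 is false.

0 of the 3 statements are true (none).

0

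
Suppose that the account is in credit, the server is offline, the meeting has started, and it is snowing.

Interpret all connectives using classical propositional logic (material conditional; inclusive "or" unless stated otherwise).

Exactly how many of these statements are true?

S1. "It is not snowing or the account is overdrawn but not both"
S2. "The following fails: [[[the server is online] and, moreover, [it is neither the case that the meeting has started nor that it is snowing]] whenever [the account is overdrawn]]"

0

Let S = "it is snowing" (T), P = "the account is overdrawn" (F), Q = "the server is online" (F), R = "the meeting has started" (T).

S1: This is ~S xor P.

~S = ~T = F
~S xor P = F xor F = F
So S1 is false.

S2: This is ~(P -> (Q & (R nor S))).

R nor S = T nor T = F
Q & (R nor S) = F & F = F
P -> (Q & (R nor S)) = F -> F = T
~(P -> (Q & (R nor S))) = ~T = F
Hence S2 is false.

Count: 0.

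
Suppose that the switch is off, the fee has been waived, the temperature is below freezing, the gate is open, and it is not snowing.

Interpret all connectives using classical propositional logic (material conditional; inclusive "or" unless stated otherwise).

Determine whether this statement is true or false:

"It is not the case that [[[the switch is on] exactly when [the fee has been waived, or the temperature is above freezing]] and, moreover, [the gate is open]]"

True

Let H = "the switch is on" (F), U = "the fee has been waived" (T), W = "the temperature is below freezing" (T), G = "the gate is open" (T).
In symbols: ¬((H ↔ (U ∨ ¬W)) ∧ G)

¬W = ¬T = F
U ∨ ¬W = T ∨ F = T
H ↔ (U ∨ ¬W) = F ↔ T = F
(H ↔ (U ∨ ¬W)) ∧ G = F ∧ T = F
¬((H ↔ (U ∨ ¬W)) ∧ G) = ¬F = T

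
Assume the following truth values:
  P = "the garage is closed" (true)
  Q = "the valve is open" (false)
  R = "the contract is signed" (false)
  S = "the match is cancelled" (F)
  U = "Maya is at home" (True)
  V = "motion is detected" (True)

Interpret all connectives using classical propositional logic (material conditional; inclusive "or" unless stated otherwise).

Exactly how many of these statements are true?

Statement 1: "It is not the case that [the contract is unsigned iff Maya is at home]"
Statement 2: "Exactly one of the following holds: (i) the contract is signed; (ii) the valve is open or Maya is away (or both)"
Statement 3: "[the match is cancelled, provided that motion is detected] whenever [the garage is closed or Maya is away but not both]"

Statement 1: This is not (not R iff U).

not R = not False = True
not R iff U = True iff True = True
not (not R iff U) = not True = False
Thus Statement 1 is false.

Statement 2: In symbols: R xor (Q or not U)

not U = not True = False
Q or not U = False or False = False
R xor (Q or not U) = False xor False = False
So Statement 2 is false.

Statement 3: Parsed as (P xor not U) -> (V -> S)

not U = not True = False
P xor not U = True xor False = True
V -> S = True -> False = False
(P xor not U) -> (V -> S) = True -> False = False
So Statement 3 is false.

Count: 0.

0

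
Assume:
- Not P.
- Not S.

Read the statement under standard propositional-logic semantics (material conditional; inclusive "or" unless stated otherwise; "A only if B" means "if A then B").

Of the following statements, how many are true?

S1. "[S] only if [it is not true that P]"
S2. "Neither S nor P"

S1: Formalization: S -> ~P

~P = ~F = T
S -> ~P = F -> T = T
Thus S1 is true.

S2: Parsed as S nor P

S nor P = F nor F = T
So S2 is true.

True statements: 2.

2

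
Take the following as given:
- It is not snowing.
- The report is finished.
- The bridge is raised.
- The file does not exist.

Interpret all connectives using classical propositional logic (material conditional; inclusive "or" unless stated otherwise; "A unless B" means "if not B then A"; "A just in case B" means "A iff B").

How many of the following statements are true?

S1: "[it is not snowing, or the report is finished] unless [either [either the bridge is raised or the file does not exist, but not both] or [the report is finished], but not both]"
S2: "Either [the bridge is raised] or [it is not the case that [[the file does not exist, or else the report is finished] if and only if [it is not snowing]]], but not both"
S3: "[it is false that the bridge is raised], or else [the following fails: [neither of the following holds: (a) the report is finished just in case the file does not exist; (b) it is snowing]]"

Let M = "it is snowing" (False), S = "the report is finished" (True), K = "the bridge is raised" (True), H = "the file exists" (False).

S1: In symbols: (not M or S) or ((K xor not H) xor S)

not M = not False = True
not M or S = True or True = True
not H = not False = True
K xor not H = True xor True = False
(K xor not H) xor S = False xor True = True
(not M or S) or ((K xor not H) xor S) = True or True = True
Thus S1 is true.

S2: Parsed as K xor not ((not H or S) iff not M)

not H = not False = True
not H or S = True or True = True
not M = not False = True
(not H or S) iff not M = True iff True = True
not ((not H or S) iff not M) = not True = False
K xor not ((not H or S) iff not M) = True xor False = True
Thus S2 is true.

S3: This is not K or not ((S iff not H) nor M).

not K = not True = False
not H = not False = True
S iff not H = True iff True = True
(S iff not H) nor M = True nor False = False
not ((S iff not H) nor M) = not False = True
not K or not ((S iff not H) nor M) = False or True = True
So S3 is true.

True statements: 3.

3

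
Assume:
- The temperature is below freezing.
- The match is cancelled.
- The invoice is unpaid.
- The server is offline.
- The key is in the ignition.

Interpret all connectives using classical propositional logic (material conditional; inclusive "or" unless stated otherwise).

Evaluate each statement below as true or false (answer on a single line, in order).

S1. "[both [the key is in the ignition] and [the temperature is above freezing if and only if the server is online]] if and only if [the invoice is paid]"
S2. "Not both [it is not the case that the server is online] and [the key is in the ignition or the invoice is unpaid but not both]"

Let W = "the key is in the ignition" (T), P = "the temperature is below freezing" (T), V = "the server is online" (F), U = "the invoice is paid" (F).

S1: Formalization: (W & (~P <-> V)) <-> U

~P = ~T = F
~P <-> V = F <-> F = T
W & (~P <-> V) = T & T = T
(W & (~P <-> V)) <-> U = T <-> F = F
Thus S1 is false.

S2: In symbols: ~V nand (W xor ~U)

~V = ~F = T
~U = ~F = T
W xor ~U = T xor T = F
~V nand (W xor ~U) = T nand F = T
So S2 is true.

S1 false, S2 true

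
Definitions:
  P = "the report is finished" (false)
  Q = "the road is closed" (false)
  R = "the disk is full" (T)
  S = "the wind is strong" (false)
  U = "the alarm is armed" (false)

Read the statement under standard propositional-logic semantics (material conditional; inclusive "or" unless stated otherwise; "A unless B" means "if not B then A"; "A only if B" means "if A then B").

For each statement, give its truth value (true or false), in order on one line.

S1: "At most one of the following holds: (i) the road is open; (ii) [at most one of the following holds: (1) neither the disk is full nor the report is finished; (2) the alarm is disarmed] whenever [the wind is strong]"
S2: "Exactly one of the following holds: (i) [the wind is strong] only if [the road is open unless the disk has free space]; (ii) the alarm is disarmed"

S1: Parsed as ¬Q ↑ (S → ((R ↓ P) ↑ ¬U))

¬Q = ¬F = T
R ↓ P = T ↓ F = F
¬U = ¬F = T
(R ↓ P) ↑ ¬U = F ↑ T = T
S → ((R ↓ P) ↑ ¬U) = F → T = T
¬Q ↑ (S → ((R ↓ P) ↑ ¬U)) = T ↑ T = F
Thus S1 is false.

S2: This is (S → (¬Q ∨ ¬R)) ⊕ ¬U.

¬Q = ¬F = T
¬R = ¬T = F
¬Q ∨ ¬R = T ∨ F = T
S → (¬Q ∨ ¬R) = F → T = T
¬U = ¬F = T
(S → (¬Q ∨ ¬R)) ⊕ ¬U = T ⊕ T = F
So S2 is false.

S1 false; S2 false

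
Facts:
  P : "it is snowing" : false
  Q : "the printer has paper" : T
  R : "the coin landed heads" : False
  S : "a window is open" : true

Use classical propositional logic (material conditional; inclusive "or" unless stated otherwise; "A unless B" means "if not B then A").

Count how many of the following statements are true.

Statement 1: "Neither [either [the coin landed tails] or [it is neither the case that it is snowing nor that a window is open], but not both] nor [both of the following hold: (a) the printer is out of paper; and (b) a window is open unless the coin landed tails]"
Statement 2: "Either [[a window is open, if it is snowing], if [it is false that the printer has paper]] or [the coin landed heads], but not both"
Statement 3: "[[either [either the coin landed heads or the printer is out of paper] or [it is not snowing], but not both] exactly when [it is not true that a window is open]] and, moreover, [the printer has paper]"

1

Statement 1: Formalization: (~R xor (P nor S)) nor (~Q & (S | ~R))

~R = ~F = T
P nor S = F nor T = F
~R xor (P nor S) = T xor F = T
~Q = ~T = F
~R = ~F = T
S | ~R = T | T = T
~Q & (S | ~R) = F & T = F
(~R xor (P nor S)) nor (~Q & (S | ~R)) = T nor F = F
Hence Statement 1 is false.

Statement 2: Parsed as (~Q -> (P -> S)) xor R

~Q = ~T = F
P -> S = F -> T = T
~Q -> (P -> S) = F -> T = T
(~Q -> (P -> S)) xor R = T xor F = T
Thus Statement 2 is true.

Statement 3: Parsed as (((R | ~Q) xor ~P) <-> ~S) & Q

~Q = ~T = F
R | ~Q = F | F = F
~P = ~F = T
(R | ~Q) xor ~P = F xor T = T
~S = ~T = F
((R | ~Q) xor ~P) <-> ~S = T <-> F = F
(((R | ~Q) xor ~P) <-> ~S) & Q = F & T = F
So Statement 3 is false.

Count: 1.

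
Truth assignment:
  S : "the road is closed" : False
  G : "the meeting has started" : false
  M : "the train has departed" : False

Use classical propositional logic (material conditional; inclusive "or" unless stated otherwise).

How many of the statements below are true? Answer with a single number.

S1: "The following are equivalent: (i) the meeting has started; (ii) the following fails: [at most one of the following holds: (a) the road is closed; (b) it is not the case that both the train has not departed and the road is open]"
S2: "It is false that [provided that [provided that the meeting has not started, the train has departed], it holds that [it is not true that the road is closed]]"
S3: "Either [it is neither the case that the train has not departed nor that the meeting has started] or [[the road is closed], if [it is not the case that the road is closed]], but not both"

1

S1: In symbols: G ↔ ¬(S ↑ (¬M ↑ ¬S))

¬M = ¬F = T
¬S = ¬F = T
¬M ↑ ¬S = T ↑ T = F
S ↑ (¬M ↑ ¬S) = F ↑ F = T
¬(S ↑ (¬M ↑ ¬S)) = ¬T = F
G ↔ ¬(S ↑ (¬M ↑ ¬S)) = F ↔ F = T
Hence S1 is true.

S2: This is ¬((¬G → M) → ¬S).

¬G = ¬F = T
¬G → M = T → F = F
¬S = ¬F = T
(¬G → M) → ¬S = F → T = T
¬((¬G → M) → ¬S) = ¬T = F
Hence S2 is false.

S3: This is (¬M ↓ G) ⊕ (¬S → S).

¬M = ¬F = T
¬M ↓ G = T ↓ F = F
¬S = ¬F = T
¬S → S = T → F = F
(¬M ↓ G) ⊕ (¬S → S) = F ⊕ F = F
Thus S3 is false.

True statements: 1.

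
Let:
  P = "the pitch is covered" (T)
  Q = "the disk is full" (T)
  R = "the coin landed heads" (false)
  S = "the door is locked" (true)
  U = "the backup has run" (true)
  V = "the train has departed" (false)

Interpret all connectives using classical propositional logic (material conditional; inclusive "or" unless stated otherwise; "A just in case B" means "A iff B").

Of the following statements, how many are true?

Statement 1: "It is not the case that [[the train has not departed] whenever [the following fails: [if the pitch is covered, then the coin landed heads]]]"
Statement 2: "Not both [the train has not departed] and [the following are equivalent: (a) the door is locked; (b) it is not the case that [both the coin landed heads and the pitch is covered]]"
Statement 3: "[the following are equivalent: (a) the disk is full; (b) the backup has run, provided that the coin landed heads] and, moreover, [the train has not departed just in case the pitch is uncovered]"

0

Statement 1: Formalization: ~(~(P -> R) -> ~V)

P -> R = T -> F = F
~(P -> R) = ~F = T
~V = ~F = T
~(P -> R) -> ~V = T -> T = T
~(~(P -> R) -> ~V) = ~T = F
So Statement 1 is false.

Statement 2: Parsed as ~V nand (S <-> ~(R & P))

~V = ~F = T
R & P = F & T = F
~(R & P) = ~F = T
S <-> ~(R & P) = T <-> T = T
~V nand (S <-> ~(R & P)) = T nand T = F
Thus Statement 2 is false.

Statement 3: Formalization: (Q <-> (R -> U)) & (~V <-> ~P)

R -> U = F -> T = T
Q <-> (R -> U) = T <-> T = T
~V = ~F = T
~P = ~T = F
~V <-> ~P = T <-> F = F
(Q <-> (R -> U)) & (~V <-> ~P) = T & F = F
Thus Statement 3 is false.

True statements: 0 (none).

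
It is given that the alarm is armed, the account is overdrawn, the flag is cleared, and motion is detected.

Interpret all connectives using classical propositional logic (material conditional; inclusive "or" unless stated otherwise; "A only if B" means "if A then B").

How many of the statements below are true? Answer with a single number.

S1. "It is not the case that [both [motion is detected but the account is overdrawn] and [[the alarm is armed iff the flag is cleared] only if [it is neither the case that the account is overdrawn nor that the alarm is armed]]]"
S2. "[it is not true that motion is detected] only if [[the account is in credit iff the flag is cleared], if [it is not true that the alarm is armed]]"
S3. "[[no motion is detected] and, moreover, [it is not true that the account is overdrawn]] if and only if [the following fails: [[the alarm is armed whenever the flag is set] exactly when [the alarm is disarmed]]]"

2

Let S = "motion is detected" (T), Q = "the account is overdrawn" (T), P = "the alarm is armed" (T), R = "the flag is set" (F).

S1: Parsed as ~((S & Q) & ((P <-> ~R) -> (Q nor P)))

S & Q = T & T = T
~R = ~F = T
P <-> ~R = T <-> T = T
Q nor P = T nor T = F
(P <-> ~R) -> (Q nor P) = T -> F = F
(S & Q) & ((P <-> ~R) -> (Q nor P)) = T & F = F
~((S & Q) & ((P <-> ~R) -> (Q nor P))) = ~F = T
Hence S1 is true.

S2: This is ~S -> (~P -> (~Q <-> ~R)).

~S = ~T = F
~P = ~T = F
~Q = ~T = F
~R = ~F = T
~Q <-> ~R = F <-> T = F
~P -> (~Q <-> ~R) = F -> F = T
~S -> (~P -> (~Q <-> ~R)) = F -> T = T
So S2 is true.

S3: Parsed as (~S & ~Q) <-> ~((R -> P) <-> ~P)

~S = ~T = F
~Q = ~T = F
~S & ~Q = F & F = F
R -> P = F -> T = T
~P = ~T = F
(R -> P) <-> ~P = T <-> F = F
~((R -> P) <-> ~P) = ~F = T
(~S & ~Q) <-> ~((R -> P) <-> ~P) = F <-> T = F
Hence S3 is false.

2 of the 3 statements are true (S1, S2).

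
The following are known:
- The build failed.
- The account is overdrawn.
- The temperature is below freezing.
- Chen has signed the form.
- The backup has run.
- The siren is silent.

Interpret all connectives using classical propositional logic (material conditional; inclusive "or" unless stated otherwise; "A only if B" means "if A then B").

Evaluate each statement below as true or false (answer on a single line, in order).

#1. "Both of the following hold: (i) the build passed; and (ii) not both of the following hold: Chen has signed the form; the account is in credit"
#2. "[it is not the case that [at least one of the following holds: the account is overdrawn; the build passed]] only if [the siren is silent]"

#1 False; #2 True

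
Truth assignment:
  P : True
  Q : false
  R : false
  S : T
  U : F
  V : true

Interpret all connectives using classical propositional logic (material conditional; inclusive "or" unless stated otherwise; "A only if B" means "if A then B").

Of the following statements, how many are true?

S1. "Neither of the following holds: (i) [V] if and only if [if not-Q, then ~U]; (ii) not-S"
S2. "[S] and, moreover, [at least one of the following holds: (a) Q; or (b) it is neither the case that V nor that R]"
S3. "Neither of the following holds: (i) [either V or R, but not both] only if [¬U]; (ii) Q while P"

0

S1: In symbols: (V ↔ (¬Q → ¬U)) ↓ ¬S

¬Q = ¬F = T
¬U = ¬F = T
¬Q → ¬U = T → T = T
V ↔ (¬Q → ¬U) = T ↔ T = T
¬S = ¬T = F
(V ↔ (¬Q → ¬U)) ↓ ¬S = T ↓ F = F
Thus S1 is false.

S2: This is S ∧ (Q ∨ (V ↓ R)).

V ↓ R = T ↓ F = F
Q ∨ (V ↓ R) = F ∨ F = F
S ∧ (Q ∨ (V ↓ R)) = T ∧ F = F
Hence S2 is false.

S3: Parsed as ((V ⊕ R) → ¬U) ↓ (Q ∧ P)

V ⊕ R = T ⊕ F = T
¬U = ¬F = T
(V ⊕ R) → ¬U = T → T = T
Q ∧ P = F ∧ T = F
((V ⊕ R) → ¬U) ↓ (Q ∧ P) = T ↓ F = F
So S3 is false.

True statements: 0 (none).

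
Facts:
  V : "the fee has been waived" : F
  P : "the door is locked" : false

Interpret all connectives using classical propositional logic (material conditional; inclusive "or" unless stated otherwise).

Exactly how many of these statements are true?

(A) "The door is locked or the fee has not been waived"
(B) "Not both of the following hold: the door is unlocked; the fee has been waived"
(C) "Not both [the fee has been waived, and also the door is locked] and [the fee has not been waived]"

(A): In symbols: P | ~V

~V = ~F = T
P | ~V = F | T = T
Thus (A) is true.

(B): This is ~P nand V.

~P = ~F = T
~P nand V = T nand F = T
Thus (B) is true.

(C): Formalization: (V & P) nand ~V

V & P = F & F = F
~V = ~F = T
(V & P) nand ~V = F nand T = T
Thus (C) is true.

Count: 3.

3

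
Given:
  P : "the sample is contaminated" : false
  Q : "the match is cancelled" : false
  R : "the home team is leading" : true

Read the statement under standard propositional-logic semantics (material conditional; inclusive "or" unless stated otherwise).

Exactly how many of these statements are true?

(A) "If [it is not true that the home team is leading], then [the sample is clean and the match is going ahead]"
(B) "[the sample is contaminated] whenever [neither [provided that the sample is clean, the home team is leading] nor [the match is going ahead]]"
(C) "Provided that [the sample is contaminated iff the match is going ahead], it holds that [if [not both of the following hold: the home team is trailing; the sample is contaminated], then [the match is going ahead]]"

3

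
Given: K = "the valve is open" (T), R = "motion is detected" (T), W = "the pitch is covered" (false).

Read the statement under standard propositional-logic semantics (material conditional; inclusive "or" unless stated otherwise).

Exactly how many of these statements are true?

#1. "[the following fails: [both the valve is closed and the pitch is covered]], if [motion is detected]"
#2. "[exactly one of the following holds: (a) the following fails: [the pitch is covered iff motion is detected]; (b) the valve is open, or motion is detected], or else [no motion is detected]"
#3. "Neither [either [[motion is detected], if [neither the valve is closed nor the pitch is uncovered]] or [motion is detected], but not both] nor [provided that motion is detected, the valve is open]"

1

#1: Parsed as R → ¬(¬K ∧ W)

¬K = ¬T = F
¬K ∧ W = F ∧ F = F
¬(¬K ∧ W) = ¬F = T
R → ¬(¬K ∧ W) = T → T = T
Thus #1 is true.

#2: This is (¬(W ↔ R) ⊕ (K ∨ R)) ∨ ¬R.

W ↔ R = F ↔ T = F
¬(W ↔ R) = ¬F = T
K ∨ R = T ∨ T = T
¬(W ↔ R) ⊕ (K ∨ R) = T ⊕ T = F
¬R = ¬T = F
(¬(W ↔ R) ⊕ (K ∨ R)) ∨ ¬R = F ∨ F = F
So #2 is false.

#3: This is (((¬K ↓ ¬W) → R) ⊕ R) ↓ (R → K).

¬K = ¬T = F
¬W = ¬F = T
¬K ↓ ¬W = F ↓ T = F
(¬K ↓ ¬W) → R = F → T = T
((¬K ↓ ¬W) → R) ⊕ R = T ⊕ T = F
R → K = T → T = T
(((¬K ↓ ¬W) → R) ⊕ R) ↓ (R → K) = F ↓ T = F
Thus #3 is false.

Count: 1.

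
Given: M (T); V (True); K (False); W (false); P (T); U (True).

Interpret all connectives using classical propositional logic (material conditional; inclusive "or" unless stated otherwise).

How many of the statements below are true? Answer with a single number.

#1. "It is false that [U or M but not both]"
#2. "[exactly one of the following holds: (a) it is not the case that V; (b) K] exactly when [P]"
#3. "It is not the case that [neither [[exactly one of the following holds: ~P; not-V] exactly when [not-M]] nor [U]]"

2

#1: This is not (U xor M).

U xor M = True xor True = False
not (U xor M) = not False = True
Thus #1 is true.

#2: Formalization: (not V xor K) iff P

not V = not True = False
not V xor K = False xor False = False
(not V xor K) iff P = False iff True = False
Hence #2 is false.

#3: Parsed as not (((not P xor not V) iff not M) nor U)

not P = not True = False
not V = not True = False
not P xor not V = False xor False = False
not M = not True = False
(not P xor not V) iff not M = False iff False = True
((not P xor not V) iff not M) nor U = True nor True = False
not (((not P xor not V) iff not M) nor U) = not False = True
So #3 is true.

2 of the 3 statements are true (#1, #3).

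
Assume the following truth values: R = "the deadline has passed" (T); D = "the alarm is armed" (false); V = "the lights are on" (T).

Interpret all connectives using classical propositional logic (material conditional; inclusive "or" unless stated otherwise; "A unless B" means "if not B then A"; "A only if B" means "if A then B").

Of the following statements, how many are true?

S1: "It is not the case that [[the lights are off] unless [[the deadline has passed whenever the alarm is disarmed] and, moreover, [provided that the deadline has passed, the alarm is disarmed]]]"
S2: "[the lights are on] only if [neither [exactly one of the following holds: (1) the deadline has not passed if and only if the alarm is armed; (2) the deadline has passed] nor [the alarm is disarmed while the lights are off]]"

1

S1: Formalization: ¬(¬V ∨ ((¬D → R) ∧ (R → ¬D)))

¬V = ¬T = F
¬D = ¬F = T
¬D → R = T → T = T
¬D = ¬F = T
R → ¬D = T → T = T
(¬D → R) ∧ (R → ¬D) = T ∧ T = T
¬V ∨ ((¬D → R) ∧ (R → ¬D)) = F ∨ T = T
¬(¬V ∨ ((¬D → R) ∧ (R → ¬D))) = ¬T = F
Thus S1 is false.

S2: In symbols: V → (((¬R ↔ D) ⊕ R) ↓ (¬D ∧ ¬V))

¬R = ¬T = F
¬R ↔ D = F ↔ F = T
(¬R ↔ D) ⊕ R = T ⊕ T = F
¬D = ¬F = T
¬V = ¬T = F
¬D ∧ ¬V = T ∧ F = F
((¬R ↔ D) ⊕ R) ↓ (¬D ∧ ¬V) = F ↓ F = T
V → (((¬R ↔ D) ⊕ R) ↓ (¬D ∧ ¬V)) = T → T = T
So S2 is true.

True statements: 1.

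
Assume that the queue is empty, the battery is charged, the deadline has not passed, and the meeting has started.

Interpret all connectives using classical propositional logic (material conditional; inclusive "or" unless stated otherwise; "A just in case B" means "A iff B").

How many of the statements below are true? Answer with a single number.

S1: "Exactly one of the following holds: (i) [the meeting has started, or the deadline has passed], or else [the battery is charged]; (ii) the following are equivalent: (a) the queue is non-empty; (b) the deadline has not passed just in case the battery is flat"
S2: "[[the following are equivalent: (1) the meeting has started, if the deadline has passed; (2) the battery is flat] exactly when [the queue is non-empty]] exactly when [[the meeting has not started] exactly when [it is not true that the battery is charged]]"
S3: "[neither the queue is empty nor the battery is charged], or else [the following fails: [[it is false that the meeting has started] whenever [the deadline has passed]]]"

1

Let S = "the meeting has started" (T), R = "the deadline has passed" (F), Q = "the battery is charged" (T), P = "the queue is empty" (T).

S1: This is ((S | R) | Q) xor (~P <-> (~R <-> ~Q)).

S | R = T | F = T
(S | R) | Q = T | T = T
~P = ~T = F
~R = ~F = T
~Q = ~T = F
~R <-> ~Q = T <-> F = F
~P <-> (~R <-> ~Q) = F <-> F = T
((S | R) | Q) xor (~P <-> (~R <-> ~Q)) = T xor T = F
Hence S1 is false.

S2: Parsed as (((R -> S) <-> ~Q) <-> ~P) <-> (~S <-> ~Q)

R -> S = F -> T = T
~Q = ~T = F
(R -> S) <-> ~Q = T <-> F = F
~P = ~T = F
((R -> S) <-> ~Q) <-> ~P = F <-> F = T
~S = ~T = F
~Q = ~T = F
~S <-> ~Q = F <-> F = T
(((R -> S) <-> ~Q) <-> ~P) <-> (~S <-> ~Q) = T <-> T = T
Hence S2 is true.

S3: Formalization: (P nor Q) | ~(R -> ~S)

P nor Q = T nor T = F
~S = ~T = F
R -> ~S = F -> F = T
~(R -> ~S) = ~T = F
(P nor Q) | ~(R -> ~S) = F | F = F
Thus S3 is false.

1 of the 3 statements is true (S2).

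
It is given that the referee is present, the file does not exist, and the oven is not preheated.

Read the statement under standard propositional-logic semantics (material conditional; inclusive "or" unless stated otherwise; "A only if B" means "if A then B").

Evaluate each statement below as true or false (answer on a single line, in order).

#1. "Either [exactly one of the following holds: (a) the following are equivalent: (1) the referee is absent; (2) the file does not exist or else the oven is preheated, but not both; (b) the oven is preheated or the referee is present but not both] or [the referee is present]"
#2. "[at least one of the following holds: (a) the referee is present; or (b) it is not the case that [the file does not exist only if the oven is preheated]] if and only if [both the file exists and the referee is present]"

Let P = "the referee is present" (T), L = "the file exists" (F), M = "the oven is preheated" (F).

#1: In symbols: ((¬P ↔ (¬L ⊕ M)) ⊕ (M ⊕ P)) ∨ P

¬P = ¬T = F
¬L = ¬F = T
¬L ⊕ M = T ⊕ F = T
¬P ↔ (¬L ⊕ M) = F ↔ T = F
M ⊕ P = F ⊕ T = T
(¬P ↔ (¬L ⊕ M)) ⊕ (M ⊕ P) = F ⊕ T = T
((¬P ↔ (¬L ⊕ M)) ⊕ (M ⊕ P)) ∨ P = T ∨ T = T
Hence #1 is true.

#2: Formalization: (P ∨ ¬(¬L → M)) ↔ (L ∧ P)

¬L = ¬F = T
¬L → M = T → F = F
¬(¬L → M) = ¬F = T
P ∨ ¬(¬L → M) = T ∨ T = T
L ∧ P = F ∧ T = F
(P ∨ ¬(¬L → M)) ↔ (L ∧ P) = T ↔ F = F
Hence #2 is false.

#1 T, #2 F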